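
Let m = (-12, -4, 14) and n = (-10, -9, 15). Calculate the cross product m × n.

(66, 40, 68)

i: (-4)·15 - 14·(-9) = -60 - (-126) = 66
j: 14·(-10) - (-12)·15 = -140 - (-180) = 40
k: (-12)·(-9) - (-4)·(-10) = 108 - 40 = 68
m × n = (66, 40, 68)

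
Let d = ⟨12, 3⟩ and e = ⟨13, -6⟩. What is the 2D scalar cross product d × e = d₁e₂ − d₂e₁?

12·(-6) - 3·13 = -72 - 39 = -111

-111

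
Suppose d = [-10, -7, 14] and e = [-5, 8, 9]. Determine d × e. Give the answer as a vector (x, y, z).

(-175, 20, -115)

i: (-7)·9 - 14·8 = -63 - 112 = -175
j: 14·(-5) - (-10)·9 = -70 - (-90) = 20
k: (-10)·8 - (-7)·(-5) = -80 - 35 = -115
d × e = (-175, 20, -115)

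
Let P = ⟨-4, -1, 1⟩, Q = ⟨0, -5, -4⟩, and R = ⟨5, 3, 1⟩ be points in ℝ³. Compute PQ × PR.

(20, -45, 52)

PQ = (4, -4, -5)
PR = (9, 4, 0)
i: (-4)·0 - (-5)·4 = 0 - (-20) = 20
j: (-5)·9 - 4·0 = -45 - 0 = -45
k: 4·4 - (-4)·9 = 16 - (-36) = 52
PQ × PR = (20, -45, 52)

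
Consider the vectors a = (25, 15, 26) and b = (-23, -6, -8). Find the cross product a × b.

i: 15·(-8) - 26·(-6) = -120 - (-156) = 36
j: 26·(-23) - 25·(-8) = -598 - (-200) = -398
k: 25·(-6) - 15·(-23) = -150 - (-345) = 195
a × b = (36, -398, 195)

(36, -398, 195)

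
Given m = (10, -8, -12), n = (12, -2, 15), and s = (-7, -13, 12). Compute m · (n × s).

5742

n × s:
i: (-2)·12 - 15·(-13) = -24 - (-195) = 171
j: 15·(-7) - 12·12 = -105 - 144 = -249
k: 12·(-13) - (-2)·(-7) = -156 - 14 = -170
n × s = (171, -249, -170)
m · (n × s) = 10·171 + (-8)·(-249) + (-12)·(-170) = 1710 + 1992 + 2040 = 5742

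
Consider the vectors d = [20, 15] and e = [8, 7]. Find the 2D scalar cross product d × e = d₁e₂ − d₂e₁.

20

20·7 - 15·8 = 140 - 120 = 20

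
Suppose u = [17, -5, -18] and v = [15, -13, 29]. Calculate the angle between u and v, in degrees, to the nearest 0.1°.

u · v = 17·15 + (-5)·(-13) + (-18)·29 = 255 + 65 - 522 = -202
|u|² = 289 + 25 + 324 = 638,  |u| = √638 ≈ 25.258662
|v|² = 225 + 169 + 841 = 1235,  |v| = √1235 ≈ 35.142567
cos θ = -202 / (25.258662 · 35.142567) ≈ -0.22757
θ = arccos(-0.22757) ≈ 103.2°

103.2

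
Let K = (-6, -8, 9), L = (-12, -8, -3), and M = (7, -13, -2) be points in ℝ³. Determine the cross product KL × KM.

(-60, -222, 30)

KL = (-6, 0, -12)
KM = (13, -5, -11)
i: 0·(-11) - (-12)·(-5) = 0 - 60 = -60
j: (-12)·13 - (-6)·(-11) = -156 - 66 = -222
k: (-6)·(-5) - 0·13 = 30 - 0 = 30
KL × KM = (-60, -222, 30)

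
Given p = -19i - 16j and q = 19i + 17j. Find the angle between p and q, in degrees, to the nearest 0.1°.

p · q = (-19)·19 + (-16)·17 = -361 - 272 = -633
|p|² = 361 + 256 = 617,  |p| = √617 ≈ 24.839485
|q|² = 361 + 289 = 650,  |q| = √650 ≈ 25.495098
cos θ = -633 / (24.839485 · 25.495098) ≈ -0.99955
θ = arccos(-0.99955) ≈ 178.3°

178.3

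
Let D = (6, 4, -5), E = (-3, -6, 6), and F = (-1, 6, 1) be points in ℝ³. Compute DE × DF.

DE = (-9, -10, 11)
DF = (-7, 2, 6)
i: (-10)·6 - 11·2 = -60 - 22 = -82
j: 11·(-7) - (-9)·6 = -77 - (-54) = -23
k: (-9)·2 - (-10)·(-7) = -18 - 70 = -88
DE × DF = (-82, -23, -88)

(-82, -23, -88)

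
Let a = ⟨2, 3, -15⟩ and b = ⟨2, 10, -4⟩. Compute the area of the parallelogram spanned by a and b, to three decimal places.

i: 3·(-4) - (-15)·10 = -12 - (-150) = 138
j: (-15)·2 - 2·(-4) = -30 - (-8) = -22
k: 2·10 - 3·2 = 20 - 6 = 14
a × b = (138, -22, 14)
|a × b| = √(138² + (-22)² + 14²) = √19724 ≈ 140.4422

140.442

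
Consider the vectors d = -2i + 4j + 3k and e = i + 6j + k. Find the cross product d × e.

(-14, 5, -16)

i: 4·1 - 3·6 = 4 - 18 = -14
j: 3·1 - (-2)·1 = 3 - (-2) = 5
k: (-2)·6 - 4·1 = -12 - 4 = -16
d × e = (-14, 5, -16)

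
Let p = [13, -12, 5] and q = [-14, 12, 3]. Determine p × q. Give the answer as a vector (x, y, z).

(-96, -109, -12)

i: (-12)·3 - 5·12 = -36 - 60 = -96
j: 5·(-14) - 13·3 = -70 - 39 = -109
k: 13·12 - (-12)·(-14) = 156 - 168 = -12
p × q = (-96, -109, -12)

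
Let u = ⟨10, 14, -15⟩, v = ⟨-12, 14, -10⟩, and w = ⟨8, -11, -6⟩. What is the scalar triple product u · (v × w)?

-4368

v × w:
i: 14·(-6) - (-10)·(-11) = -84 - 110 = -194
j: (-10)·8 - (-12)·(-6) = -80 - 72 = -152
k: (-12)·(-11) - 14·8 = 132 - 112 = 20
v × w = (-194, -152, 20)
u · (v × w) = 10·(-194) + 14·(-152) + (-15)·20 = -1940 - 2128 - 300 = -4368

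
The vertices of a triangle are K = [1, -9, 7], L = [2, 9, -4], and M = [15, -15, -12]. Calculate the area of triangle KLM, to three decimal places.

KL = (1, 18, -11),  KM = (14, -6, -19)
i: 18·(-19) - (-11)·(-6) = -342 - 66 = -408
j: (-11)·14 - 1·(-19) = -154 - (-19) = -135
k: 1·(-6) - 18·14 = -6 - 252 = -258
KL × KM = (-408, -135, -258)
|KL × KM| = √251253 ≈ 501.2514
area = ½ · 501.2514 ≈ 250.626

250.626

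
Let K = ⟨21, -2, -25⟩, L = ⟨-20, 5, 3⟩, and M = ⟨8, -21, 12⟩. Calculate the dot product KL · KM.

KL = L − K = (-41, 7, 28)
KM = M − K = (-13, -19, 37)
KL · KM = (-41)·(-13) + 7·(-19) + 28·37 = 533 - 133 + 1036 = 1436

1436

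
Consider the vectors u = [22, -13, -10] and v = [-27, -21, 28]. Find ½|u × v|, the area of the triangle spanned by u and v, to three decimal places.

526.821

i: (-13)·28 - (-10)·(-21) = -364 - 210 = -574
j: (-10)·(-27) - 22·28 = 270 - 616 = -346
k: 22·(-21) - (-13)·(-27) = -462 - 351 = -813
u × v = (-574, -346, -813)
|u × v| = √((-574)² + (-346)² + (-813)²) = √1110161 ≈ 1053.6418
area = ½ · 1053.6418 ≈ 526.821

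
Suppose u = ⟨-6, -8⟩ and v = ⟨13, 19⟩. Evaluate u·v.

u · v = (-6)·13 + (-8)·19 = -78 - 152 = -230

-230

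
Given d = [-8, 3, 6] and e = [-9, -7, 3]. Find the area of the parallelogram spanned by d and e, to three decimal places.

i: 3·3 - 6·(-7) = 9 - (-42) = 51
j: 6·(-9) - (-8)·3 = -54 - (-24) = -30
k: (-8)·(-7) - 3·(-9) = 56 - (-27) = 83
d × e = (51, -30, 83)
|d × e| = √(51² + (-30)² + 83²) = √10390 ≈ 101.9313

101.931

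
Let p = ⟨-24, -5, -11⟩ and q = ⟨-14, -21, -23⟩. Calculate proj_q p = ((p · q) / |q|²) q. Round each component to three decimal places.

p · q = (-24)·(-14) + (-5)·(-21) + (-11)·(-23) = 336 + 105 + 253 = 694
|q|² = 196 + 441 + 529 = 1166
proj_q p = (694/1166) · (-14, -21, -23) ≈ (-8.333, -12.499, -13.690)

(-8.333, -12.499, -13.690)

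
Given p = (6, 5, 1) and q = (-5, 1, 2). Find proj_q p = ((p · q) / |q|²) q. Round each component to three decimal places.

p · q = 6·(-5) + 5·1 + 1·2 = -30 + 5 + 2 = -23
|q|² = 25 + 1 + 4 = 30
proj_q p = (-23/30) · (-5, 1, 2) ≈ (3.833, -0.767, -1.533)

(3.833, -0.767, -1.533)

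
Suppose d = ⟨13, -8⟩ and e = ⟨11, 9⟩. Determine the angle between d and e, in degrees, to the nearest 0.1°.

70.9

d · e = 13·11 + (-8)·9 = 143 - 72 = 71
|d|² = 169 + 64 = 233,  |d| = √233 ≈ 15.264338
|e|² = 121 + 81 = 202,  |e| = √202 ≈ 14.212670
cos θ = 71 / (15.264338 · 14.212670) ≈ 0.32727
θ = arccos(0.32727) ≈ 70.9°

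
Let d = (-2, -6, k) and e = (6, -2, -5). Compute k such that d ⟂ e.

d · e = (-2)·6 + (-6)·(-2) + k·(-5) = 0 - 5k
Set equal to 0: -5k = 0, so k = 0.

0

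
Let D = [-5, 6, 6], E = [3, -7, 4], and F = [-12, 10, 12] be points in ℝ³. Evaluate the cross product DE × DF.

DE = (8, -13, -2)
DF = (-7, 4, 6)
i: (-13)·6 - (-2)·4 = -78 - (-8) = -70
j: (-2)·(-7) - 8·6 = 14 - 48 = -34
k: 8·4 - (-13)·(-7) = 32 - 91 = -59
DE × DF = (-70, -34, -59)

(-70, -34, -59)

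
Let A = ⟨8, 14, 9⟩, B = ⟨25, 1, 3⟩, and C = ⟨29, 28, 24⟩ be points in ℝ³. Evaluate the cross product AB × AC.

(-111, -381, 511)

AB = (17, -13, -6)
AC = (21, 14, 15)
i: (-13)·15 - (-6)·14 = -195 - (-84) = -111
j: (-6)·21 - 17·15 = -126 - 255 = -381
k: 17·14 - (-13)·21 = 238 - (-273) = 511
AB × AC = (-111, -381, 511)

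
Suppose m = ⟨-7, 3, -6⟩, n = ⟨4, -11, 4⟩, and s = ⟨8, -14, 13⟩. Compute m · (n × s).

357

n × s:
i: (-11)·13 - 4·(-14) = -143 - (-56) = -87
j: 4·8 - 4·13 = 32 - 52 = -20
k: 4·(-14) - (-11)·8 = -56 - (-88) = 32
n × s = (-87, -20, 32)
m · (n × s) = (-7)·(-87) + 3·(-20) + (-6)·32 = 609 - 60 - 192 = 357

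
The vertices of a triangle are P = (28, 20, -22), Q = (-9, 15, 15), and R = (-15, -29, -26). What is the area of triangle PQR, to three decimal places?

PQ = (-37, -5, 37),  PR = (-43, -49, -4)
i: (-5)·(-4) - 37·(-49) = 20 - (-1813) = 1833
j: 37·(-43) - (-37)·(-4) = -1591 - 148 = -1739
k: (-37)·(-49) - (-5)·(-43) = 1813 - 215 = 1598
PQ × PR = (1833, -1739, 1598)
|PQ × PR| = √8937614 ≈ 2989.5843
area = ½ · 2989.5843 ≈ 1494.792

1494.792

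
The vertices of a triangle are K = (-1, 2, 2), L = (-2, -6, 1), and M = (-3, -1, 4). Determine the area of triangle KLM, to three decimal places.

KL = (-1, -8, -1),  KM = (-2, -3, 2)
i: (-8)·2 - (-1)·(-3) = -16 - 3 = -19
j: (-1)·(-2) - (-1)·2 = 2 - (-2) = 4
k: (-1)·(-3) - (-8)·(-2) = 3 - 16 = -13
KL × KM = (-19, 4, -13)
|KL × KM| = √546 ≈ 23.3666
area = ½ · 23.3666 ≈ 11.683

11.683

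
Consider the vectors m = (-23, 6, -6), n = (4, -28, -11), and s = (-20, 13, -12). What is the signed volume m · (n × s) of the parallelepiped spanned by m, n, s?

n × s:
i: (-28)·(-12) - (-11)·13 = 336 - (-143) = 479
j: (-11)·(-20) - 4·(-12) = 220 - (-48) = 268
k: 4·13 - (-28)·(-20) = 52 - 560 = -508
n × s = (479, 268, -508)
m · (n × s) = (-23)·479 + 6·268 + (-6)·(-508) = -11017 + 1608 + 3048 = -6361

-6361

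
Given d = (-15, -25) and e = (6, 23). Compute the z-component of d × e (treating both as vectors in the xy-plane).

(-15)·23 - (-25)·6 = -345 - (-150) = -195

-195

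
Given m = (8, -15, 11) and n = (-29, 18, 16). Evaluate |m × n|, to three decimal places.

i: (-15)·16 - 11·18 = -240 - 198 = -438
j: 11·(-29) - 8·16 = -319 - 128 = -447
k: 8·18 - (-15)·(-29) = 144 - 435 = -291
m × n = (-438, -447, -291)
|m × n| = √((-438)² + (-447)² + (-291)²) = √476334 ≈ 690.1695

690.170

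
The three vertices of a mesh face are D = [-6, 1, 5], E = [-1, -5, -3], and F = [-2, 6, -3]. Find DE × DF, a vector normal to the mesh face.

DE = (5, -6, -8)
DF = (4, 5, -8)
i: (-6)·(-8) - (-8)·5 = 48 - (-40) = 88
j: (-8)·4 - 5·(-8) = -32 - (-40) = 8
k: 5·5 - (-6)·4 = 25 - (-24) = 49
DE × DF = (88, 8, 49)

(88, 8, 49)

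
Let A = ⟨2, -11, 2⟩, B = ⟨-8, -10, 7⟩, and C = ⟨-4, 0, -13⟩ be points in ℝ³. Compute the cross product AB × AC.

AB = (-10, 1, 5)
AC = (-6, 11, -15)
i: 1·(-15) - 5·11 = -15 - 55 = -70
j: 5·(-6) - (-10)·(-15) = -30 - 150 = -180
k: (-10)·11 - 1·(-6) = -110 - (-6) = -104
AB × AC = (-70, -180, -104)

(-70, -180, -104)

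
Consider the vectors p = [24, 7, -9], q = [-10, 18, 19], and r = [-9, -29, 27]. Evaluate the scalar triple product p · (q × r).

21513

q × r:
i: 18·27 - 19·(-29) = 486 - (-551) = 1037
j: 19·(-9) - (-10)·27 = -171 - (-270) = 99
k: (-10)·(-29) - 18·(-9) = 290 - (-162) = 452
q × r = (1037, 99, 452)
p · (q × r) = 24·1037 + 7·99 + (-9)·452 = 24888 + 693 - 4068 = 21513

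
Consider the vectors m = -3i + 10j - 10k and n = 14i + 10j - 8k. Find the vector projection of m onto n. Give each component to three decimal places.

(5.367, 3.833, -3.067)

m · n = (-3)·14 + 10·10 + (-10)·(-8) = -42 + 100 + 80 = 138
|n|² = 196 + 100 + 64 = 360
proj_n m = (138/360) · (14, 10, -8) ≈ (5.367, 3.833, -3.067)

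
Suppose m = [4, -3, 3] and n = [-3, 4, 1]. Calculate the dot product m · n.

-21

m · n = 4·(-3) + (-3)·4 + 3·1 = -12 - 12 + 3 = -21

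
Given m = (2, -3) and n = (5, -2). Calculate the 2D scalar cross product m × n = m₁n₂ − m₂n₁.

11

2·(-2) - (-3)·5 = -4 - (-15) = 11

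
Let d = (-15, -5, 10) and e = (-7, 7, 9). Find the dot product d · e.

160

d · e = (-15)·(-7) + (-5)·7 + 10·9 = 105 - 35 + 90 = 160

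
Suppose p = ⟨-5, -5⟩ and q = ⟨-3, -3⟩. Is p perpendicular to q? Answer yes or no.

p · q = (-5)·(-3) + (-5)·(-3) = 15 + 15 = 30
Nonzero, so the vectors are not orthogonal.

no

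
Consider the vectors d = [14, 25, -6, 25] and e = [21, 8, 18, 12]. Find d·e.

d · e = 14·21 + 25·8 + (-6)·18 + 25·12 = 294 + 200 - 108 + 300 = 686

686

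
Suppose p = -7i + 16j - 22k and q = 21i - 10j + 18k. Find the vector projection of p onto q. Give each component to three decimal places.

(-17.067, 8.127, -14.629)

p · q = (-7)·21 + 16·(-10) + (-22)·18 = -147 - 160 - 396 = -703
|q|² = 441 + 100 + 324 = 865
proj_q p = (-703/865) · (21, -10, 18) ≈ (-17.067, 8.127, -14.629)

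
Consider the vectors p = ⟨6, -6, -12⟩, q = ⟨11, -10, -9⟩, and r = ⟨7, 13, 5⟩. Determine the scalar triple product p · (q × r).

q × r:
i: (-10)·5 - (-9)·13 = -50 - (-117) = 67
j: (-9)·7 - 11·5 = -63 - 55 = -118
k: 11·13 - (-10)·7 = 143 - (-70) = 213
q × r = (67, -118, 213)
p · (q × r) = 6·67 + (-6)·(-118) + (-12)·213 = 402 + 708 - 2556 = -1446

-1446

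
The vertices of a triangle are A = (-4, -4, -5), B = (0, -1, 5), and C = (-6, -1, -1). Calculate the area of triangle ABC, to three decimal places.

AB = (4, 3, 10),  AC = (-2, 3, 4)
i: 3·4 - 10·3 = 12 - 30 = -18
j: 10·(-2) - 4·4 = -20 - 16 = -36
k: 4·3 - 3·(-2) = 12 - (-6) = 18
AB × AC = (-18, -36, 18)
|AB × AC| = √1944 ≈ 44.0908
area = ½ · 44.0908 ≈ 22.045

22.045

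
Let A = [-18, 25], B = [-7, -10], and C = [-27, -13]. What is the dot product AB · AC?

AB = B − A = (11, -35)
AC = C − A = (-9, -38)
AB · AC = 11·(-9) + (-35)·(-38) = -99 + 1330 = 1231

1231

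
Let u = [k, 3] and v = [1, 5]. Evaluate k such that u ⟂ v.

-15

u · v = k·1 + 3·5 = 15 + 1k
Set equal to 0: 1k = -15, so k = -15.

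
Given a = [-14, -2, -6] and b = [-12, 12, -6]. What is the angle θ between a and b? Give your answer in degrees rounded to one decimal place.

49.4

a · b = (-14)·(-12) + (-2)·12 + (-6)·(-6) = 168 - 24 + 36 = 180
|a|² = 196 + 4 + 36 = 236,  |a| = √236 ≈ 15.362291
|b|² = 144 + 144 + 36 = 324,  |b| = √324 ≈ 18.000000
cos θ = 180 / (15.362291 · 18.000000) ≈ 0.65094
θ = arccos(0.65094) ≈ 49.4°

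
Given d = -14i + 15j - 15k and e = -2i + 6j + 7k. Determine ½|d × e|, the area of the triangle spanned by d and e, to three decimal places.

119.713

i: 15·7 - (-15)·6 = 105 - (-90) = 195
j: (-15)·(-2) - (-14)·7 = 30 - (-98) = 128
k: (-14)·6 - 15·(-2) = -84 - (-30) = -54
d × e = (195, 128, -54)
|d × e| = √(195² + 128² + (-54)²) = √57325 ≈ 239.4264
area = ½ · 239.4264 ≈ 119.713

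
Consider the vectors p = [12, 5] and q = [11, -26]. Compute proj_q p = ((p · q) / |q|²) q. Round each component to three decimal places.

p · q = 12·11 + 5·(-26) = 132 - 130 = 2
|q|² = 121 + 676 = 797
proj_q p = (2/797) · (11, -26) ≈ (0.028, -0.065)

(0.028, -0.065)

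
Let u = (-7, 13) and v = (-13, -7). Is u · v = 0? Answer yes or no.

yes

u · v = (-7)·(-13) + 13·(-7) = 91 - 91 = 0
Zero, so the vectors are orthogonal.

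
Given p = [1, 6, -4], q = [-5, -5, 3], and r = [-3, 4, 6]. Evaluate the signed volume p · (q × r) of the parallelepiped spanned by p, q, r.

q × r:
i: (-5)·6 - 3·4 = -30 - 12 = -42
j: 3·(-3) - (-5)·6 = -9 - (-30) = 21
k: (-5)·4 - (-5)·(-3) = -20 - 15 = -35
q × r = (-42, 21, -35)
p · (q × r) = 1·(-42) + 6·21 + (-4)·(-35) = -42 + 126 + 140 = 224

224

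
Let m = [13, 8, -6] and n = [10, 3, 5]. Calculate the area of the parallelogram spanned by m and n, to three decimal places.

143.771

i: 8·5 - (-6)·3 = 40 - (-18) = 58
j: (-6)·10 - 13·5 = -60 - 65 = -125
k: 13·3 - 8·10 = 39 - 80 = -41
m × n = (58, -125, -41)
|m × n| = √(58² + (-125)² + (-41)²) = √20670 ≈ 143.7707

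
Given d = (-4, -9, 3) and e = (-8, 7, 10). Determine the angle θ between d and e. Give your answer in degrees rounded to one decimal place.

d · e = (-4)·(-8) + (-9)·7 + 3·10 = 32 - 63 + 30 = -1
|d|² = 16 + 81 + 9 = 106,  |d| = √106 ≈ 10.295630
|e|² = 64 + 49 + 100 = 213,  |e| = √213 ≈ 14.594520
cos θ = -1 / (10.295630 · 14.594520) ≈ -0.00666
θ = arccos(-0.00666) ≈ 90.4°

90.4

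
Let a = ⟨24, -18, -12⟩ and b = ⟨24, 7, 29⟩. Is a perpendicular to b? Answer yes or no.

a · b = 24·24 + (-18)·7 + (-12)·29 = 576 - 126 - 348 = 102
Nonzero, so the vectors are not orthogonal.

no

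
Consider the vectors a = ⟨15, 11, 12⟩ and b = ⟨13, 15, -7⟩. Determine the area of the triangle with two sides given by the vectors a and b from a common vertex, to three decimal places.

187.679

i: 11·(-7) - 12·15 = -77 - 180 = -257
j: 12·13 - 15·(-7) = 156 - (-105) = 261
k: 15·15 - 11·13 = 225 - 143 = 82
a × b = (-257, 261, 82)
|a × b| = √((-257)² + 261² + 82²) = √140894 ≈ 375.3585
area = ½ · 375.3585 ≈ 187.679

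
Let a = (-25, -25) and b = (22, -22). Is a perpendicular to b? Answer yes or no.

yes

a · b = (-25)·22 + (-25)·(-22) = -550 + 550 = 0
Zero, so the vectors are orthogonal.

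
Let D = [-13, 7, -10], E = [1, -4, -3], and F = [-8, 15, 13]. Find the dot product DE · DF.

DE = E − D = (14, -11, 7)
DF = F − D = (5, 8, 23)
DE · DF = 14·5 + (-11)·8 + 7·23 = 70 - 88 + 161 = 143

143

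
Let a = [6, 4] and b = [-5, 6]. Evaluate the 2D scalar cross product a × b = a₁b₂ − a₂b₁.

56

6·6 - 4·(-5) = 36 - (-20) = 56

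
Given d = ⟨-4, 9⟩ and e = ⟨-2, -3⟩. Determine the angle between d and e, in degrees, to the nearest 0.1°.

122.3

d · e = (-4)·(-2) + 9·(-3) = 8 - 27 = -19
|d|² = 16 + 81 = 97,  |d| = √97 ≈ 9.848858
|e|² = 4 + 9 = 13,  |e| = √13 ≈ 3.605551
cos θ = -19 / (9.848858 · 3.605551) ≈ -0.53505
θ = arccos(-0.53505) ≈ 122.3°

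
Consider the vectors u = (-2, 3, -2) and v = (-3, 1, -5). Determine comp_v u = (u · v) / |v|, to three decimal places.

3.212

u · v = (-2)·(-3) + 3·1 + (-2)·(-5) = 6 + 3 + 10 = 19
|v| = √(9 + 1 + 25) = √35 ≈ 5.9161
comp_v u = 19 / √35 ≈ 3.212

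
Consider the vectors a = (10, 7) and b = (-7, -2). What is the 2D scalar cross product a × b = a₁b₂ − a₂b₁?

10·(-2) - 7·(-7) = -20 - (-49) = 29

29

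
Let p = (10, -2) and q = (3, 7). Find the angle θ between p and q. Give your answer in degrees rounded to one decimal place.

78.1

p · q = 10·3 + (-2)·7 = 30 - 14 = 16
|p|² = 100 + 4 = 104,  |p| = √104 ≈ 10.198039
|q|² = 9 + 49 = 58,  |q| = √58 ≈ 7.615773
cos θ = 16 / (10.198039 · 7.615773) ≈ 0.20601
θ = arccos(0.20601) ≈ 78.1°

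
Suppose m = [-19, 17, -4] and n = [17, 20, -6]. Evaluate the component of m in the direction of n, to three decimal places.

m · n = (-19)·17 + 17·20 + (-4)·(-6) = -323 + 340 + 24 = 41
|n| = √(289 + 400 + 36) = √725 ≈ 26.9258
comp_n m = 41 / √725 ≈ 1.523

1.523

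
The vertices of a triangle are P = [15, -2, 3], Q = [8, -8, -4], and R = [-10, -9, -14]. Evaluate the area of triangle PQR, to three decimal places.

63.533

PQ = (-7, -6, -7),  PR = (-25, -7, -17)
i: (-6)·(-17) - (-7)·(-7) = 102 - 49 = 53
j: (-7)·(-25) - (-7)·(-17) = 175 - 119 = 56
k: (-7)·(-7) - (-6)·(-25) = 49 - 150 = -101
PQ × PR = (53, 56, -101)
|PQ × PR| = √16146 ≈ 127.0669
area = ½ · 127.0669 ≈ 63.533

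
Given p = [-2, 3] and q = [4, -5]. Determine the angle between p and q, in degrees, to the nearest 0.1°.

175.0

p · q = (-2)·4 + 3·(-5) = -8 - 15 = -23
|p|² = 4 + 9 = 13,  |p| = √13 ≈ 3.605551
|q|² = 16 + 25 = 41,  |q| = √41 ≈ 6.403124
cos θ = -23 / (3.605551 · 6.403124) ≈ -0.99624
θ = arccos(-0.99624) ≈ 175.0°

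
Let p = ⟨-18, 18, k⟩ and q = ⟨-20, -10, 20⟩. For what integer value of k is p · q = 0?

p · q = (-18)·(-20) + 18·(-10) + k·20 = 180 + 20k
Set equal to 0: 20k = -180, so k = -9.

-9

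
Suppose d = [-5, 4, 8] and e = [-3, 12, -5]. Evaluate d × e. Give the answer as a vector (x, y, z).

(-116, -49, -48)

i: 4·(-5) - 8·12 = -20 - 96 = -116
j: 8·(-3) - (-5)·(-5) = -24 - 25 = -49
k: (-5)·12 - 4·(-3) = -60 - (-12) = -48
d × e = (-116, -49, -48)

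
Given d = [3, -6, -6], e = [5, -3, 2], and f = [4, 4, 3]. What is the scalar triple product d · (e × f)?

e × f:
i: (-3)·3 - 2·4 = -9 - 8 = -17
j: 2·4 - 5·3 = 8 - 15 = -7
k: 5·4 - (-3)·4 = 20 - (-12) = 32
e × f = (-17, -7, 32)
d · (e × f) = 3·(-17) + (-6)·(-7) + (-6)·32 = -51 + 42 - 192 = -201

-201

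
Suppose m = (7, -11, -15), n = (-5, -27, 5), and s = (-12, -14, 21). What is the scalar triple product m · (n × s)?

n × s:
i: (-27)·21 - 5·(-14) = -567 - (-70) = -497
j: 5·(-12) - (-5)·21 = -60 - (-105) = 45
k: (-5)·(-14) - (-27)·(-12) = 70 - 324 = -254
n × s = (-497, 45, -254)
m · (n × s) = 7·(-497) + (-11)·45 + (-15)·(-254) = -3479 - 495 + 3810 = -164

-164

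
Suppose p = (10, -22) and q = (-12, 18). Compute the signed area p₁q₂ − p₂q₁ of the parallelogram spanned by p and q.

-84

10·18 - (-22)·(-12) = 180 - 264 = -84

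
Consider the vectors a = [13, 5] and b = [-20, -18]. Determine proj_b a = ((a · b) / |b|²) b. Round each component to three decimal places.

(9.669, 8.702)

a · b = 13·(-20) + 5·(-18) = -260 - 90 = -350
|b|² = 400 + 324 = 724
proj_b a = (-350/724) · (-20, -18) ≈ (9.669, 8.702)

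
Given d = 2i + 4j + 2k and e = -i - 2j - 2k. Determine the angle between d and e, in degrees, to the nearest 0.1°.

d · e = 2·(-1) + 4·(-2) + 2·(-2) = -2 - 8 - 4 = -14
|d|² = 4 + 16 + 4 = 24,  |d| = √24 ≈ 4.898979
|e|² = 1 + 4 + 4 = 9,  |e| = √9 ≈ 3.000000
cos θ = -14 / (4.898979 · 3.000000) ≈ -0.95258
θ = arccos(-0.95258) ≈ 162.3°

162.3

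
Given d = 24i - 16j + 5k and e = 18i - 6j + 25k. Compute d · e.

653

d · e = 24·18 + (-16)·(-6) + 5·25 = 432 + 96 + 125 = 653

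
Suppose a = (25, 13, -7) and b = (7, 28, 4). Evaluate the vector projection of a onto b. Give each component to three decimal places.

(4.213, 16.853, 2.408)

a · b = 25·7 + 13·28 + (-7)·4 = 175 + 364 - 28 = 511
|b|² = 49 + 784 + 16 = 849
proj_b a = (511/849) · (7, 28, 4) ≈ (4.213, 16.853, 2.408)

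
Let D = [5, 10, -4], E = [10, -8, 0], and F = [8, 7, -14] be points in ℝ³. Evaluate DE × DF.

(192, 62, 39)

DE = (5, -18, 4)
DF = (3, -3, -10)
i: (-18)·(-10) - 4·(-3) = 180 - (-12) = 192
j: 4·3 - 5·(-10) = 12 - (-50) = 62
k: 5·(-3) - (-18)·3 = -15 - (-54) = 39
DE × DF = (192, 62, 39)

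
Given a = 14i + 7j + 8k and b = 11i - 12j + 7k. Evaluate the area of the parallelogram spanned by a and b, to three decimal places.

284.868

i: 7·7 - 8·(-12) = 49 - (-96) = 145
j: 8·11 - 14·7 = 88 - 98 = -10
k: 14·(-12) - 7·11 = -168 - 77 = -245
a × b = (145, -10, -245)
|a × b| = √(145² + (-10)² + (-245)²) = √81150 ≈ 284.8684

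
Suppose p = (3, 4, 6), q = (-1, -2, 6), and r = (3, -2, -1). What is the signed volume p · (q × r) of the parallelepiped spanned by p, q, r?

158

q × r:
i: (-2)·(-1) - 6·(-2) = 2 - (-12) = 14
j: 6·3 - (-1)·(-1) = 18 - 1 = 17
k: (-1)·(-2) - (-2)·3 = 2 - (-6) = 8
q × r = (14, 17, 8)
p · (q × r) = 3·14 + 4·17 + 6·8 = 42 + 68 + 48 = 158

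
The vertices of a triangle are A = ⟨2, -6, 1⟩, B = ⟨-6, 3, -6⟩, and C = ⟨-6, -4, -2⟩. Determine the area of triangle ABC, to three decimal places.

AB = (-8, 9, -7),  AC = (-8, 2, -3)
i: 9·(-3) - (-7)·2 = -27 - (-14) = -13
j: (-7)·(-8) - (-8)·(-3) = 56 - 24 = 32
k: (-8)·2 - 9·(-8) = -16 - (-72) = 56
AB × AC = (-13, 32, 56)
|AB × AC| = √4329 ≈ 65.7951
area = ½ · 65.7951 ≈ 32.898

32.898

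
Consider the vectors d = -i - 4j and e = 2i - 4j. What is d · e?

d · e = (-1)·2 + (-4)·(-4) = -2 + 16 = 14

14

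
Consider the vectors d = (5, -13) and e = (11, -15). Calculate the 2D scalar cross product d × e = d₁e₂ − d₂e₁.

5·(-15) - (-13)·11 = -75 - (-143) = 68

68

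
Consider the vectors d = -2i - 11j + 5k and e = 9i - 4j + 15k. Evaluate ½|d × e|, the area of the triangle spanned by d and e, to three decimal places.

97.595

i: (-11)·15 - 5·(-4) = -165 - (-20) = -145
j: 5·9 - (-2)·15 = 45 - (-30) = 75
k: (-2)·(-4) - (-11)·9 = 8 - (-99) = 107
d × e = (-145, 75, 107)
|d × e| = √((-145)² + 75² + 107²) = √38099 ≈ 195.1897
area = ½ · 195.1897 ≈ 97.595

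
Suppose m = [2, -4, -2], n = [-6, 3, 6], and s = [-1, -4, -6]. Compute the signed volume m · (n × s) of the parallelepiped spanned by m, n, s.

n × s:
i: 3·(-6) - 6·(-4) = -18 - (-24) = 6
j: 6·(-1) - (-6)·(-6) = -6 - 36 = -42
k: (-6)·(-4) - 3·(-1) = 24 - (-3) = 27
n × s = (6, -42, 27)
m · (n × s) = 2·6 + (-4)·(-42) + (-2)·27 = 12 + 168 - 54 = 126

126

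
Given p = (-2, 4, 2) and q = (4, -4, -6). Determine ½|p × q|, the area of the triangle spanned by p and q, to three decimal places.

9.165

i: 4·(-6) - 2·(-4) = -24 - (-8) = -16
j: 2·4 - (-2)·(-6) = 8 - 12 = -4
k: (-2)·(-4) - 4·4 = 8 - 16 = -8
p × q = (-16, -4, -8)
|p × q| = √((-16)² + (-4)² + (-8)²) = √336 ≈ 18.3303
area = ½ · 18.3303 ≈ 9.165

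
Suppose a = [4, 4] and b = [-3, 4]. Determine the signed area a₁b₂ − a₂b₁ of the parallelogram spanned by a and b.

4·4 - 4·(-3) = 16 - (-12) = 28

28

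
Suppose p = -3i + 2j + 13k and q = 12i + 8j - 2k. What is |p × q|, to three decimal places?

i: 2·(-2) - 13·8 = -4 - 104 = -108
j: 13·12 - (-3)·(-2) = 156 - 6 = 150
k: (-3)·8 - 2·12 = -24 - 24 = -48
p × q = (-108, 150, -48)
|p × q| = √((-108)² + 150² + (-48)²) = √36468 ≈ 190.9660

190.966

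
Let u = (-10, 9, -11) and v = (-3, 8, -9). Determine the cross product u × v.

i: 9·(-9) - (-11)·8 = -81 - (-88) = 7
j: (-11)·(-3) - (-10)·(-9) = 33 - 90 = -57
k: (-10)·8 - 9·(-3) = -80 - (-27) = -53
u × v = (7, -57, -53)

(7, -57, -53)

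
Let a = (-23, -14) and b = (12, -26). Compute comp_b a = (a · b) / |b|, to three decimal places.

a · b = (-23)·12 + (-14)·(-26) = -276 + 364 = 88
|b| = √(144 + 676) = √820 ≈ 28.6356
comp_b a = 88 / √820 ≈ 3.073

3.073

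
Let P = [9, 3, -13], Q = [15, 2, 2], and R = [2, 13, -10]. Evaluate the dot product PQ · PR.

-7

PQ = Q − P = (6, -1, 15)
PR = R − P = (-7, 10, 3)
PQ · PR = 6·(-7) + (-1)·10 + 15·3 = -42 - 10 + 45 = -7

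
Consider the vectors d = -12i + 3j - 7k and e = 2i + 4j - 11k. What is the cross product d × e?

i: 3·(-11) - (-7)·4 = -33 - (-28) = -5
j: (-7)·2 - (-12)·(-11) = -14 - 132 = -146
k: (-12)·4 - 3·2 = -48 - 6 = -54
d × e = (-5, -146, -54)

(-5, -146, -54)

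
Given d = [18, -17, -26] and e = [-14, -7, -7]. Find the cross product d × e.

i: (-17)·(-7) - (-26)·(-7) = 119 - 182 = -63
j: (-26)·(-14) - 18·(-7) = 364 - (-126) = 490
k: 18·(-7) - (-17)·(-14) = -126 - 238 = -364
d × e = (-63, 490, -364)

(-63, 490, -364)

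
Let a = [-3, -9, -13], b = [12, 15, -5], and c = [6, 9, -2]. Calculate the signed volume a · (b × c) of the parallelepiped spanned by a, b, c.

-225

b × c:
i: 15·(-2) - (-5)·9 = -30 - (-45) = 15
j: (-5)·6 - 12·(-2) = -30 - (-24) = -6
k: 12·9 - 15·6 = 108 - 90 = 18
b × c = (15, -6, 18)
a · (b × c) = (-3)·15 + (-9)·(-6) + (-13)·18 = -45 + 54 - 234 = -225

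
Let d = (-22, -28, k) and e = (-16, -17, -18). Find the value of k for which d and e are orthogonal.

d · e = (-22)·(-16) + (-28)·(-17) + k·(-18) = 828 - 18k
Set equal to 0: -18k = -828, so k = 46.

46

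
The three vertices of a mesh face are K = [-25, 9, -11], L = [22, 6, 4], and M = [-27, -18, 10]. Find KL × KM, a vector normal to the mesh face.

(342, -1017, -1275)

KL = (47, -3, 15)
KM = (-2, -27, 21)
i: (-3)·21 - 15·(-27) = -63 - (-405) = 342
j: 15·(-2) - 47·21 = -30 - 987 = -1017
k: 47·(-27) - (-3)·(-2) = -1269 - 6 = -1275
KL × KM = (342, -1017, -1275)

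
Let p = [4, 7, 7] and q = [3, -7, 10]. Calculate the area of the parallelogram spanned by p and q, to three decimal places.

i: 7·10 - 7·(-7) = 70 - (-49) = 119
j: 7·3 - 4·10 = 21 - 40 = -19
k: 4·(-7) - 7·3 = -28 - 21 = -49
p × q = (119, -19, -49)
|p × q| = √(119² + (-19)² + (-49)²) = √16923 ≈ 130.0884

130.088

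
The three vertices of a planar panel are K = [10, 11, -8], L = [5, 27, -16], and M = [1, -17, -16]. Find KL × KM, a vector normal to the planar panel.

KL = (-5, 16, -8)
KM = (-9, -28, -8)
i: 16·(-8) - (-8)·(-28) = -128 - 224 = -352
j: (-8)·(-9) - (-5)·(-8) = 72 - 40 = 32
k: (-5)·(-28) - 16·(-9) = 140 - (-144) = 284
KL × KM = (-352, 32, 284)

(-352, 32, 284)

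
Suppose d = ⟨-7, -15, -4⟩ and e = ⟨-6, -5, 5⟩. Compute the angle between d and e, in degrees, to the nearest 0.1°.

52.1

d · e = (-7)·(-6) + (-15)·(-5) + (-4)·5 = 42 + 75 - 20 = 97
|d|² = 49 + 225 + 16 = 290,  |d| = √290 ≈ 17.029386
|e|² = 36 + 25 + 25 = 86,  |e| = √86 ≈ 9.273618
cos θ = 97 / (17.029386 · 9.273618) ≈ 0.61422
θ = arccos(0.61422) ≈ 52.1°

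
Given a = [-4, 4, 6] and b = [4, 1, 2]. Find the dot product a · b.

0

a · b = (-4)·4 + 4·1 + 6·2 = -16 + 4 + 12 = 0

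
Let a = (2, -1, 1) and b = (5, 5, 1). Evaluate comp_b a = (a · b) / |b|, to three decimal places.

a · b = 2·5 + (-1)·5 + 1·1 = 10 - 5 + 1 = 6
|b| = √(25 + 25 + 1) = √51 ≈ 7.1414
comp_b a = 6 / √51 ≈ 0.840

0.840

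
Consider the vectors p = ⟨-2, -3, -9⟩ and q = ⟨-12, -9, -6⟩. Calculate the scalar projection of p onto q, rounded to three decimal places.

6.499

p · q = (-2)·(-12) + (-3)·(-9) + (-9)·(-6) = 24 + 27 + 54 = 105
|q| = √(144 + 81 + 36) = √261 ≈ 16.1555
comp_q p = 105 / √261 ≈ 6.499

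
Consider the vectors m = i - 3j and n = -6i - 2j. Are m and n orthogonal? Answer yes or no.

yes

m · n = 1·(-6) + (-3)·(-2) = -6 + 6 = 0
Zero, so the vectors are orthogonal.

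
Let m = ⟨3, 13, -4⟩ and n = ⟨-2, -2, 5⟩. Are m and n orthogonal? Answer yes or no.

m · n = 3·(-2) + 13·(-2) + (-4)·5 = -6 - 26 - 20 = -52
Nonzero, so the vectors are not orthogonal.

no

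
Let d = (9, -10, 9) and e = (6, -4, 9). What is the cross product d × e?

(-54, -27, 24)

i: (-10)·9 - 9·(-4) = -90 - (-36) = -54
j: 9·6 - 9·9 = 54 - 81 = -27
k: 9·(-4) - (-10)·6 = -36 - (-60) = 24
d × e = (-54, -27, 24)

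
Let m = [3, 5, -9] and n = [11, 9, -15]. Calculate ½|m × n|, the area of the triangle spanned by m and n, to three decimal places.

i: 5·(-15) - (-9)·9 = -75 - (-81) = 6
j: (-9)·11 - 3·(-15) = -99 - (-45) = -54
k: 3·9 - 5·11 = 27 - 55 = -28
m × n = (6, -54, -28)
|m × n| = √(6² + (-54)² + (-28)²) = √3736 ≈ 61.1228
area = ½ · 61.1228 ≈ 30.561

30.561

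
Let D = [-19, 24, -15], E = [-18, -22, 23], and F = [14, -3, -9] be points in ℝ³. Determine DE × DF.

DE = (1, -46, 38)
DF = (33, -27, 6)
i: (-46)·6 - 38·(-27) = -276 - (-1026) = 750
j: 38·33 - 1·6 = 1254 - 6 = 1248
k: 1·(-27) - (-46)·33 = -27 - (-1518) = 1491
DE × DF = (750, 1248, 1491)

(750, 1248, 1491)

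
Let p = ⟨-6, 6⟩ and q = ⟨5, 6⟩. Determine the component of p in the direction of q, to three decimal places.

p · q = (-6)·5 + 6·6 = -30 + 36 = 6
|q| = √(25 + 36) = √61 ≈ 7.8102
comp_q p = 6 / √61 ≈ 0.768

0.768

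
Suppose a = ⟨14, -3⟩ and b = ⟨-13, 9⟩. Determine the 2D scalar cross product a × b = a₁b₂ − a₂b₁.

14·9 - (-3)·(-13) = 126 - 39 = 87

87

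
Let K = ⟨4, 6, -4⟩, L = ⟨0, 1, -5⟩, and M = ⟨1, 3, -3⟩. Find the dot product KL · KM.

KL = L − K = (-4, -5, -1)
KM = M − K = (-3, -3, 1)
KL · KM = (-4)·(-3) + (-5)·(-3) + (-1)·1 = 12 + 15 - 1 = 26

26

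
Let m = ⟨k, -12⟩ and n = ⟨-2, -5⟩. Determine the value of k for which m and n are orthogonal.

m · n = k·(-2) + (-12)·(-5) = 60 - 2k
Set equal to 0: -2k = -60, so k = 30.

30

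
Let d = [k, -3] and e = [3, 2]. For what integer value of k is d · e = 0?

2

d · e = k·3 + (-3)·2 = -6 + 3k
Set equal to 0: 3k = 6, so k = 2.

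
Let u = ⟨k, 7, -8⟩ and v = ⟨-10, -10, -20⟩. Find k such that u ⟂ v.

9

u · v = k·(-10) + 7·(-10) + (-8)·(-20) = 90 - 10k
Set equal to 0: -10k = -90, so k = 9.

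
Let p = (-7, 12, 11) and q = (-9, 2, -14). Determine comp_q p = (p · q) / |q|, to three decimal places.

p · q = (-7)·(-9) + 12·2 + 11·(-14) = 63 + 24 - 154 = -67
|q| = √(81 + 4 + 196) = √281 ≈ 16.7631
comp_q p = -67 / √281 ≈ -3.997

-3.997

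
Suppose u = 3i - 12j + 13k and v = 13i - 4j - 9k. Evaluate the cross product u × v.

(160, 196, 144)

i: (-12)·(-9) - 13·(-4) = 108 - (-52) = 160
j: 13·13 - 3·(-9) = 169 - (-27) = 196
k: 3·(-4) - (-12)·13 = -12 - (-156) = 144
u × v = (160, 196, 144)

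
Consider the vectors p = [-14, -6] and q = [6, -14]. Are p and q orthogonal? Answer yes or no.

yes

p · q = (-14)·6 + (-6)·(-14) = -84 + 84 = 0
Zero, so the vectors are orthogonal.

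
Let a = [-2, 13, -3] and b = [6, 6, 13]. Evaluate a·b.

27

a · b = (-2)·6 + 13·6 + (-3)·13 = -12 + 78 - 39 = 27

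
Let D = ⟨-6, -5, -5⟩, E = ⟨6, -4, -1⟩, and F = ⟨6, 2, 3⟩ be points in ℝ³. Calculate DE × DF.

(-20, -48, 72)

DE = (12, 1, 4)
DF = (12, 7, 8)
i: 1·8 - 4·7 = 8 - 28 = -20
j: 4·12 - 12·8 = 48 - 96 = -48
k: 12·7 - 1·12 = 84 - 12 = 72
DE × DF = (-20, -48, 72)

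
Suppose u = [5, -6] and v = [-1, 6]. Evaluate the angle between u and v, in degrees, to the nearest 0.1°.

149.7

u · v = 5·(-1) + (-6)·6 = -5 - 36 = -41
|u|² = 25 + 36 = 61,  |u| = √61 ≈ 7.810250
|v|² = 1 + 36 = 37,  |v| = √37 ≈ 6.082763
cos θ = -41 / (7.810250 · 6.082763) ≈ -0.86301
θ = arccos(-0.86301) ≈ 149.7°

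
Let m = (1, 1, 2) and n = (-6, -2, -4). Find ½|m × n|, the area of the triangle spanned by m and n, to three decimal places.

i: 1·(-4) - 2·(-2) = -4 - (-4) = 0
j: 2·(-6) - 1·(-4) = -12 - (-4) = -8
k: 1·(-2) - 1·(-6) = -2 - (-6) = 4
m × n = (0, -8, 4)
|m × n| = √(0² + (-8)² + 4²) = √80 ≈ 8.9443
area = ½ · 8.9443 ≈ 4.472

4.472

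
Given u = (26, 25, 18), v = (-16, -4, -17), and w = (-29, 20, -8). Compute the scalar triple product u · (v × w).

10949

v × w:
i: (-4)·(-8) - (-17)·20 = 32 - (-340) = 372
j: (-17)·(-29) - (-16)·(-8) = 493 - 128 = 365
k: (-16)·20 - (-4)·(-29) = -320 - 116 = -436
v × w = (372, 365, -436)
u · (v × w) = 26·372 + 25·365 + 18·(-436) = 9672 + 9125 - 7848 = 10949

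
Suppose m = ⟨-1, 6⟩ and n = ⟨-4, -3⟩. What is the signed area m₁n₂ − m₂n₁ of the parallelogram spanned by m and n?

27

(-1)·(-3) - 6·(-4) = 3 - (-24) = 27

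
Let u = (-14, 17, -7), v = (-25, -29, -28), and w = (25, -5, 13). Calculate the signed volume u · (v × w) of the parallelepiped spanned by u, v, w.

-5087

v × w:
i: (-29)·13 - (-28)·(-5) = -377 - 140 = -517
j: (-28)·25 - (-25)·13 = -700 - (-325) = -375
k: (-25)·(-5) - (-29)·25 = 125 - (-725) = 850
v × w = (-517, -375, 850)
u · (v × w) = (-14)·(-517) + 17·(-375) + (-7)·850 = 7238 - 6375 - 5950 = -5087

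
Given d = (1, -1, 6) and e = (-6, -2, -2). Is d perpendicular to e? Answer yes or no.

no

d · e = 1·(-6) + (-1)·(-2) + 6·(-2) = -6 + 2 - 12 = -16
Nonzero, so the vectors are not orthogonal.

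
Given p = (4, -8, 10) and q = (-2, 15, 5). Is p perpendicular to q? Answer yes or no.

p · q = 4·(-2) + (-8)·15 + 10·5 = -8 - 120 + 50 = -78
Nonzero, so the vectors are not orthogonal.

no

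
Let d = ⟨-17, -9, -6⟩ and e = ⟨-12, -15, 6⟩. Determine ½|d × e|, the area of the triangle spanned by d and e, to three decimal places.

i: (-9)·6 - (-6)·(-15) = -54 - 90 = -144
j: (-6)·(-12) - (-17)·6 = 72 - (-102) = 174
k: (-17)·(-15) - (-9)·(-12) = 255 - 108 = 147
d × e = (-144, 174, 147)
|d × e| = √((-144)² + 174² + 147²) = √72621 ≈ 269.4828
area = ½ · 269.4828 ≈ 134.741

134.741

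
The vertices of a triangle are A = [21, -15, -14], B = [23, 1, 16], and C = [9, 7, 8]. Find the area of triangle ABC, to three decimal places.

280.079

AB = (2, 16, 30),  AC = (-12, 22, 22)
i: 16·22 - 30·22 = 352 - 660 = -308
j: 30·(-12) - 2·22 = -360 - 44 = -404
k: 2·22 - 16·(-12) = 44 - (-192) = 236
AB × AC = (-308, -404, 236)
|AB × AC| = √313776 ≈ 560.1571
area = ½ · 560.1571 ≈ 280.079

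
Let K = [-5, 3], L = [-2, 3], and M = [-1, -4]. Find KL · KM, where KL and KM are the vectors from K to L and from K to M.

12

KL = L − K = (3, 0)
KM = M − K = (4, -7)
KL · KM = 3·4 + 0·(-7) = 12 + 0 = 12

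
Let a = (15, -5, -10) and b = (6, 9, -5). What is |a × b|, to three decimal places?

201.680

i: (-5)·(-5) - (-10)·9 = 25 - (-90) = 115
j: (-10)·6 - 15·(-5) = -60 - (-75) = 15
k: 15·9 - (-5)·6 = 135 - (-30) = 165
a × b = (115, 15, 165)
|a × b| = √(115² + 15² + 165²) = √40675 ≈ 201.6804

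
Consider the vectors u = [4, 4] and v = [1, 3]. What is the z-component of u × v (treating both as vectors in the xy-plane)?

8

4·3 - 4·1 = 12 - 4 = 8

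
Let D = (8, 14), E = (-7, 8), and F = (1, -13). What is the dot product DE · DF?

DE = E − D = (-15, -6)
DF = F − D = (-7, -27)
DE · DF = (-15)·(-7) + (-6)·(-27) = 105 + 162 = 267

267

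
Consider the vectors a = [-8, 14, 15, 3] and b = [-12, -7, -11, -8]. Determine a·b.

a · b = (-8)·(-12) + 14·(-7) + 15·(-11) + 3·(-8) = 96 - 98 - 165 - 24 = -191

-191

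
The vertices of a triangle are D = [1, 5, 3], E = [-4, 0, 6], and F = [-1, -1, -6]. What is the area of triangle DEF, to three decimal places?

41.743

DE = (-5, -5, 3),  DF = (-2, -6, -9)
i: (-5)·(-9) - 3·(-6) = 45 - (-18) = 63
j: 3·(-2) - (-5)·(-9) = -6 - 45 = -51
k: (-5)·(-6) - (-5)·(-2) = 30 - 10 = 20
DE × DF = (63, -51, 20)
|DE × DF| = √6970 ≈ 83.4865
area = ½ · 83.4865 ≈ 41.743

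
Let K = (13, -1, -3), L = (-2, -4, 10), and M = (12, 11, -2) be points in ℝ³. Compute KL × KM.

(-159, 2, -183)

KL = (-15, -3, 13)
KM = (-1, 12, 1)
i: (-3)·1 - 13·12 = -3 - 156 = -159
j: 13·(-1) - (-15)·1 = -13 - (-15) = 2
k: (-15)·12 - (-3)·(-1) = -180 - 3 = -183
KL × KM = (-159, 2, -183)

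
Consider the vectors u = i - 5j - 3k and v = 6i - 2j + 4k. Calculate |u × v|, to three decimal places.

i: (-5)·4 - (-3)·(-2) = -20 - 6 = -26
j: (-3)·6 - 1·4 = -18 - 4 = -22
k: 1·(-2) - (-5)·6 = -2 - (-30) = 28
u × v = (-26, -22, 28)
|u × v| = √((-26)² + (-22)² + 28²) = √1944 ≈ 44.0908

44.091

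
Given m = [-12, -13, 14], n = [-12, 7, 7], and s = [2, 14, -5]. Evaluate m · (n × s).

-354

n × s:
i: 7·(-5) - 7·14 = -35 - 98 = -133
j: 7·2 - (-12)·(-5) = 14 - 60 = -46
k: (-12)·14 - 7·2 = -168 - 14 = -182
n × s = (-133, -46, -182)
m · (n × s) = (-12)·(-133) + (-13)·(-46) + 14·(-182) = 1596 + 598 - 2548 = -354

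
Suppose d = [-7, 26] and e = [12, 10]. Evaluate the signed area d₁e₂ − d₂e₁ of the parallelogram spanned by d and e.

(-7)·10 - 26·12 = -70 - 312 = -382

-382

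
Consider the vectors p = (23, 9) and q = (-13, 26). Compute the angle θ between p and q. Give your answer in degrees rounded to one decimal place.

p · q = 23·(-13) + 9·26 = -299 + 234 = -65
|p|² = 529 + 81 = 610,  |p| = √610 ≈ 24.698178
|q|² = 169 + 676 = 845,  |q| = √845 ≈ 29.068884
cos θ = -65 / (24.698178 · 29.068884) ≈ -0.09054
θ = arccos(-0.09054) ≈ 95.2°

95.2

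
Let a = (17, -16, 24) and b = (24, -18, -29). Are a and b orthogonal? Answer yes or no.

a · b = 17·24 + (-16)·(-18) + 24·(-29) = 408 + 288 - 696 = 0
Zero, so the vectors are orthogonal.

yes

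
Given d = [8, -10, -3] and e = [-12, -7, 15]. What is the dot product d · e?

-71

d · e = 8·(-12) + (-10)·(-7) + (-3)·15 = -96 + 70 - 45 = -71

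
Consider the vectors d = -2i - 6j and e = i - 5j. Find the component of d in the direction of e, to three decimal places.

5.491

d · e = (-2)·1 + (-6)·(-5) = -2 + 30 = 28
|e| = √(1 + 25) = √26 ≈ 5.0990
comp_e d = 28 / √26 ≈ 5.491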